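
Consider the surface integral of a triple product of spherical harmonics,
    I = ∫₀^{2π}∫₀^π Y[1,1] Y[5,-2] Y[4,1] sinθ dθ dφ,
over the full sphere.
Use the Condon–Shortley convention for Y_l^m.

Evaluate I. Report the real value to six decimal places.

m-sum 0 ✓  L=10 even ✓  4≤4≤6 ✓
Π(2lᵢ+1) = 3×11×9 = 297
triangle coeff Δ(1,5,4) = 1/495
Σ_t [1,1]: t=1:−1/576 = -1/576
(3j)²=5/99 [(1 5 4; 0 0 0)], sign=-1
Σ_t [0,0]: t=0:+1/1440 = 1/1440
(3j)²=7/165 [(1 5 4; 1 -2 1)], sign=-1
⇒ 4πI² = 7/11
I = (+1)√(7/11/(4π)) = 0.22503380

0.225034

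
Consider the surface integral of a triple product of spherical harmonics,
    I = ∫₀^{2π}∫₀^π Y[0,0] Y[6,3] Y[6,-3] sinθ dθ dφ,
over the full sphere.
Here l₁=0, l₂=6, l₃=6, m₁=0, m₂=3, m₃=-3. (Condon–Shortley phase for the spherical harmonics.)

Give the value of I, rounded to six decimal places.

Checks pass: Σm=0; 12 even; l₃=6∈[6,6].
(2·0+1)(2·6+1)(2·6+1) = 169
Δ: 0! 0! 12! / 13! → 1/13
sum: t=0:+1/518400 = 1/518400
3j²(0 6 6; 0 0 0) = Δ·Π!·Σ² = 1/13  (sign +1)
sum: t=0:+1/2177280 = 1/2177280
3j²(0 6 6; 0 3 -3) = Δ·Π!·Σ² = 1/13  (sign -1)
combine: 4πI² = 169·1/13·1/13 = 1/1
take √, sign -1: I = -0.28209479

-0.282095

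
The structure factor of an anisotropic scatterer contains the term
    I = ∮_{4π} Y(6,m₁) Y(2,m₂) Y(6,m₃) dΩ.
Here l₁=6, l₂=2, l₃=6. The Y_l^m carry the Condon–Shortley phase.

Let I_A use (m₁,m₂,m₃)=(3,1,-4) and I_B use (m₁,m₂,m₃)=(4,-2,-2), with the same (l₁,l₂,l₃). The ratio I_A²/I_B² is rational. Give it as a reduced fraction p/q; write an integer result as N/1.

49/36

Same 6,2,6: normalisation and zero-m 3j drop out of the ratio.
A: Δ: 2! 10! 2! / 15! → 1/90090; sum: t=1:−1/161280 t=2:+1/725760 = -1/207360; 3j²(6 2 6; 3 1 -4) = Δ·Π!·Σ² = 7/286  (sign -1)
B: Δ: 2! 10! 2! / 15! → 1/90090; sum: t=0:+1/322560 = 1/322560; 3j²(6 2 6; 4 -2 -2) = Δ·Π!·Σ² = 18/1001  (sign +1)
I_A²/I_B² = (7/286)/(18/1001) = 49/36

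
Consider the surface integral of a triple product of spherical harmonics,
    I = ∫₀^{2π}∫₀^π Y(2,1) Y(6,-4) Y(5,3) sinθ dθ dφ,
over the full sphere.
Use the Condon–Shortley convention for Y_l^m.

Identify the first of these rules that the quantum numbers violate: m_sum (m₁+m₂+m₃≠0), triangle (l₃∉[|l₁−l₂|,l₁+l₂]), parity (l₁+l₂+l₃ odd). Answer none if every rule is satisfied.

Σmᵢ = 0  ✓
l₃∈[|l₁−l₂|,l₁+l₂]=[4,8], have l₃=5  ✓
Σlᵢ = 13 ⇒ odd  ✗

parity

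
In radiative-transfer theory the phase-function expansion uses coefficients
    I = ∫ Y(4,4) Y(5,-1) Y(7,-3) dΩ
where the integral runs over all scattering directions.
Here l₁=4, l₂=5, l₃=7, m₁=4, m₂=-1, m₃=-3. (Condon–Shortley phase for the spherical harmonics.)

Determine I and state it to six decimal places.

m-sum 0 ✓  L=16 even ✓  1≤7≤9 ✓
Π(2lᵢ+1) = 9×11×15 = 1485
triangle coeff Δ(4,5,7) = 1/6126120
Σ_t [0,2]: t=0:+1/69120 t=1:−1/20736 t=2:+1/69120 = -1/51840
(3j)²=280/21879 [(4 5 7; 0 0 0)], sign=+1
Σ_t [0,0]: t=0:+1/829440 = 1/829440
(3j)²=35/2431 [(4 5 7; 4 -1 -3)], sign=+1
⇒ 4πI² = 147000/537251
I = (+1)√(147000/537251/(4π)) = 0.14755880

0.147559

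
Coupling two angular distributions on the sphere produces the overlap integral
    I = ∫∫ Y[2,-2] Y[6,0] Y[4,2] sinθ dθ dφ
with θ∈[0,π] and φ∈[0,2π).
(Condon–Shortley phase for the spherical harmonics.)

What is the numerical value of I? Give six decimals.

m-sum 0 ✓  L=12 even ✓  4≤4≤8 ✓
Π(2lᵢ+1) = 5×13×9 = 585
triangle coeff Δ(2,6,4) = 1/6435
Σ_t [2,2]: t=2:+1/2304 = 1/2304
(3j)²=5/143 [(2 6 4; 0 0 0)], sign=+1
Σ_t [4,4]: t=4:+1/34560 = 1/34560
(3j)²=1/429 [(2 6 4; -2 0 2)], sign=+1
⇒ 4πI² = 75/1573
I = (+1)√(75/1573/(4π)) = 0.06159725

0.061597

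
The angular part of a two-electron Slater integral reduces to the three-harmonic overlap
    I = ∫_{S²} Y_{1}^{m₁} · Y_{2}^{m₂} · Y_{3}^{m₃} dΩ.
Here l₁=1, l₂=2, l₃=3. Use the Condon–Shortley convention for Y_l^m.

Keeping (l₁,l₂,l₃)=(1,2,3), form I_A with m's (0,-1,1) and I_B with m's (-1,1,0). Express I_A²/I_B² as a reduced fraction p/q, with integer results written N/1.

8/3

Same 1,2,3: normalisation and zero-m 3j drop out of the ratio.
A: Δ: 0! 2! 4! / 7! → 1/105; sum: t=0:+1/6 = 1/6; 3j²(1 2 3; 0 -1 1) = Δ·Π!·Σ² = 8/105  (sign +1)
B: Δ: 0! 2! 4! / 7! → 1/105; sum: t=0:+1/12 = 1/12; 3j²(1 2 3; -1 1 0) = Δ·Π!·Σ² = 1/35  (sign -1)
I_A²/I_B² = (8/105)/(1/35) = 8/3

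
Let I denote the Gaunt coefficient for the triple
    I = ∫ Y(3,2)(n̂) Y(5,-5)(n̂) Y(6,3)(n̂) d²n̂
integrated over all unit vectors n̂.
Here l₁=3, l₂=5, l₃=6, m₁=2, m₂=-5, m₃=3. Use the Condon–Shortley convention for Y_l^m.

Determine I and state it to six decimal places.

0.088266

Checks pass: Σm=0; 14 even; l₃=6∈[2,8].
(2·3+1)(2·5+1)(2·6+1) = 1001
Δ: 2! 4! 8! / 15! → 1/675675
sum: t=0:+1/8640 t=1:−1/2304 t=2:+1/8640 = -7/34560
3j²(3 5 6; 0 0 0) = Δ·Π!·Σ² = 7/429  (sign -1)
sum: t=0:+1/483840 = 1/483840
3j²(3 5 6; 2 -5 3) = Δ·Π!·Σ² = 6/1001  (sign -1)
combine: 4πI² = 1001·7/429·6/1001 = 14/143
take √, sign +1: I = 0.08826552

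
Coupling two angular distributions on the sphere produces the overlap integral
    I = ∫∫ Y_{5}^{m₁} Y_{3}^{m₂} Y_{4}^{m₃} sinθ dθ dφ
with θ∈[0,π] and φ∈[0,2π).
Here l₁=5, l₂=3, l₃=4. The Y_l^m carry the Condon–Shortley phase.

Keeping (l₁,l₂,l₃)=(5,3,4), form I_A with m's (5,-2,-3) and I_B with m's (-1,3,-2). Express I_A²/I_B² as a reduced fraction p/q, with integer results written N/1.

Shared (l₁,l₂,l₃)=(5,3,4): N and (l;000)² cancel in I_A²/I_B².
A: Δ = 4!·6!·2!/13! = 1/180180; Racah Σ t=0..0: t=0:+1/17280 = 1/17280; ⇒ 3j(5 3 4; 5 -2 -3)² = 35/858, sgn -1
B: Δ = 4!·6!·2!/13! = 1/180180; Racah Σ t=4..4: t=4:+1/2304 = 1/2304; ⇒ 3j(5 3 4; -1 3 -2)² = 75/4004, sgn +1
I_A²/I_B² = (35/858)/(75/4004) = 98/45

98/45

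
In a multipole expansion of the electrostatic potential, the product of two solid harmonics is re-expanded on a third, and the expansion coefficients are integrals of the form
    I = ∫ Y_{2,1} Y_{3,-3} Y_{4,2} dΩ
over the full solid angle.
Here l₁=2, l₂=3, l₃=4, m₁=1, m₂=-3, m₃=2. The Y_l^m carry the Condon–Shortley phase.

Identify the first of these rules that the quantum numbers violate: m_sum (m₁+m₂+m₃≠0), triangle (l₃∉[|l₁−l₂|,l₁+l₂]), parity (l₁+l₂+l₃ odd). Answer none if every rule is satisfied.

parity

Σmᵢ = 0  ✓
l₃∈[|l₁−l₂|,l₁+l₂]=[1,5], have l₃=4  ✓
Σlᵢ = 9 ⇒ odd  ✗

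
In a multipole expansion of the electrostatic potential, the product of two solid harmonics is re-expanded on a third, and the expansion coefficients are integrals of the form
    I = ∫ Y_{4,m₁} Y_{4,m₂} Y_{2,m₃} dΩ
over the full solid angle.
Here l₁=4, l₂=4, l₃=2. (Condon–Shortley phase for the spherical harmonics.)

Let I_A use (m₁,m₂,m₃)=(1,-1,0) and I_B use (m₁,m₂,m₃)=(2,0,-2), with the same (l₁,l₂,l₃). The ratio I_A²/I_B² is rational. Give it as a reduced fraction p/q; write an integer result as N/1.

l's match ⇒ only the (l;m) 3-j factors differ between A and B.
A: triangle coeff Δ(4,4,2) = 1/13860; Σ_t [1,3]: t=1:−1/480 t=2:+1/48 t=3:−1/144 = 17/1440; (3j)²=289/13860 [(4 4 2; 1 -1 0)], sign=+1
B: triangle coeff Δ(4,4,2) = 1/13860; Σ_t [2,2]: t=2:+1/192 = 1/192; (3j)²=3/77 [(4 4 2; 2 0 -2)], sign=+1
I_A²/I_B² = (289/13860)/(3/77) = 289/540

289/540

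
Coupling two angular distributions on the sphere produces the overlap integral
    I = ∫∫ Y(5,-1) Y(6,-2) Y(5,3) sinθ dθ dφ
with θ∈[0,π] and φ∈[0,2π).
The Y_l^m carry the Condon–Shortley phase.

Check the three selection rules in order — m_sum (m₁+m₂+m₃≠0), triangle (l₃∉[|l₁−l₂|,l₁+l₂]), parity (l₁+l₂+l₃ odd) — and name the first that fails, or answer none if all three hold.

azimuthal sum: -1 − 2 + 3 = 0  ✓
1 ≤ 5 ≤ 11 (triangle on l)  ✓
L = 5 + 6 + 5 = 16 (even)  ✓

none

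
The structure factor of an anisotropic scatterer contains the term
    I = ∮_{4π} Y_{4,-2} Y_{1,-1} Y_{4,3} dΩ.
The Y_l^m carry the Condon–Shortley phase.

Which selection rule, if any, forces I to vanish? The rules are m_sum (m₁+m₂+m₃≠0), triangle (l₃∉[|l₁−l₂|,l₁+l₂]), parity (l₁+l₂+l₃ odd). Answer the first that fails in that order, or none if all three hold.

parity

Σmᵢ = 0  ✓
l₃∈[|l₁−l₂|,l₁+l₂]=[3,5], have l₃=4  ✓
Σlᵢ = 9 ⇒ odd  ✗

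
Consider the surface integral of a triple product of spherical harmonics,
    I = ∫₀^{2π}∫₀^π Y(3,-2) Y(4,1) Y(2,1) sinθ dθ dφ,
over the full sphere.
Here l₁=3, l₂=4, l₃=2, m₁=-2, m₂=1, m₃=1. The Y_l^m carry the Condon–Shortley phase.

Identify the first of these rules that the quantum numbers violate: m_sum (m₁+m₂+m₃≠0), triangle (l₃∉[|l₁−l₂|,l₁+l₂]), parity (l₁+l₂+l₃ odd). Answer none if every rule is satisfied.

m₁+m₂+m₃ = -2 + 1 + 1 = 0  ✓
triangle: |3−4|=1 ≤ l₃=2 ≤ 3+4=7  ✓
parity: l₁+l₂+l₃ = 9 is odd  ✗

parity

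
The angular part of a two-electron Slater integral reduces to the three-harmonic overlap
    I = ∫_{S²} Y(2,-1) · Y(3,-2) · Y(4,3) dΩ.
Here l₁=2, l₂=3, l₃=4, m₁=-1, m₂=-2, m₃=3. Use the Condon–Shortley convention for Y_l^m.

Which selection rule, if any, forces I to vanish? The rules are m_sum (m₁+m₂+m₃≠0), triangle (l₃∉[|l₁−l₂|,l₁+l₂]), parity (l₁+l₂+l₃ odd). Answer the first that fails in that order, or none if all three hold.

m₁+m₂+m₃ = -1 − 2 + 3 = 0  ✓
triangle: |2−3|=1 ≤ l₃=4 ≤ 2+3=5  ✓
parity: l₁+l₂+l₃ = 9 is odd  ✗

parity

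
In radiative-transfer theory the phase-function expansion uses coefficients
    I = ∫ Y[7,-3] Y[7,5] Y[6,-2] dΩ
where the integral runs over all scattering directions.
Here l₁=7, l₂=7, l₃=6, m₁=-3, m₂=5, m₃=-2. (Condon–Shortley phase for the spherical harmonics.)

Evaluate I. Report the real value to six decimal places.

m-sum 0 ✓  L=20 even ✓  0≤6≤14 ✓
Π(2lᵢ+1) = 15×15×13 = 2925
triangle coeff Δ(7,7,6) = 1/2444321880
Σ_t [1,7]: t=1:−1/2612736000 t=2:+1/20736000 t=3:−1/1658880 t=4:+1/746496 t=5:−1/1658880 t=6:+1/20736000 t=7:−1/2612736000 = 1/4354560
(3j)²=1000/138567 [(7 7 6; 0 0 0)], sign=+1
Σ_t [6,8]: t=6:+1/49766400 t=7:−1/21772800 t=8:+1/92897280 = -1/66355200
(3j)²=63/8398 [(7 7 6; -3 5 -2)], sign=-1
⇒ 4πI² = 2362500/14919047
I = (-1)√(2362500/14919047/(4π)) = -0.11225623

-0.112256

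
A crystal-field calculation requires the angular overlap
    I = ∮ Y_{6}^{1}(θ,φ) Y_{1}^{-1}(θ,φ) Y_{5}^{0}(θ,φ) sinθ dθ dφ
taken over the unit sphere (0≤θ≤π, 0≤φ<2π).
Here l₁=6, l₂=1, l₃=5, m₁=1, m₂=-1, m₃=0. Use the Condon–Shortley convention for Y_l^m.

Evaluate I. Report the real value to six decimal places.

-0.187239

Checks pass: Σm=0; 12 even; l₃=5∈[5,7].
(2·6+1)(2·1+1)(2·5+1) = 429
Δ: 2! 10! 0! / 13! → 1/858
sum: t=1:−1/14400 = -1/14400
3j²(6 1 5; 0 0 0) = Δ·Π!·Σ² = 6/143  (sign +1)
sum: t=0:+1/28800 = 1/28800
3j²(6 1 5; 1 -1 0) = Δ·Π!·Σ² = 7/286  (sign -1)
combine: 4πI² = 429·6/143·7/286 = 63/143
take √, sign -1: I = -0.18723944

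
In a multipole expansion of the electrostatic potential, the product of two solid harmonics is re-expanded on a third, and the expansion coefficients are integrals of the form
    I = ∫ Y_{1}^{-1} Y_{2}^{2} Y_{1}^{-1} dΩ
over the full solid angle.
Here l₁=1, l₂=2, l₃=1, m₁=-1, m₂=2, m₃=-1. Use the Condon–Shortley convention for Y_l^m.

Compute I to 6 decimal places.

0.309019

m-sum 0 ✓  L=4 even ✓  1≤1≤3 ✓
Π(2lᵢ+1) = 3×5×3 = 45
triangle coeff Δ(1,2,1) = 1/30
Σ_t [1,1]: t=1:−1/1 = -1/1
(3j)²=2/15 [(1 2 1; 0 0 0)], sign=+1
Σ_t [2,2]: t=2:+1/4 = 1/4
(3j)²=1/5 [(1 2 1; -1 2 -1)], sign=+1
⇒ 4πI² = 6/5
I = (+1)√(6/5/(4π)) = 0.30901936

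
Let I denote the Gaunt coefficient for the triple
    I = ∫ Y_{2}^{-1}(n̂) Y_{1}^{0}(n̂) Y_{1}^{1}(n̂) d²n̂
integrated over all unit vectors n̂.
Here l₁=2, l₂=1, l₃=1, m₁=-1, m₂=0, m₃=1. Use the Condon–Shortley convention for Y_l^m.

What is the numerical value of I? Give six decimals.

m-sum 0 ✓  L=4 even ✓  1≤1≤3 ✓
Π(2lᵢ+1) = 5×3×3 = 45
triangle coeff Δ(2,1,1) = 1/30
Σ_t [1,1]: t=1:−1/1 = -1/1
(3j)²=2/15 [(2 1 1; 0 0 0)], sign=+1
Σ_t [1,1]: t=1:−1/2 = -1/2
(3j)²=1/10 [(2 1 1; -1 0 1)], sign=-1
⇒ 4πI² = 3/5
I = (-1)√(3/5/(4π)) = -0.21850969

-0.218510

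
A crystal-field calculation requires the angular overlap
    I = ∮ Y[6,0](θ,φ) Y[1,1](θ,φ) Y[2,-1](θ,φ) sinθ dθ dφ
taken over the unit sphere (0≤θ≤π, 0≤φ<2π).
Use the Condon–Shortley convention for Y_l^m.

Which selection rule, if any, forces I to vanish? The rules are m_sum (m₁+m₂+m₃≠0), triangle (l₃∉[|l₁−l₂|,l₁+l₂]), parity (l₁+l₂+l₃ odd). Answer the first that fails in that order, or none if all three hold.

triangle

m₁+m₂+m₃ = 0 + 1 − 1 = 0  ✓
triangle: |6−1|=5 ≤ l₃=2 ≤ 6+1=7  ✗
parity: l₁+l₂+l₃ = 9 is odd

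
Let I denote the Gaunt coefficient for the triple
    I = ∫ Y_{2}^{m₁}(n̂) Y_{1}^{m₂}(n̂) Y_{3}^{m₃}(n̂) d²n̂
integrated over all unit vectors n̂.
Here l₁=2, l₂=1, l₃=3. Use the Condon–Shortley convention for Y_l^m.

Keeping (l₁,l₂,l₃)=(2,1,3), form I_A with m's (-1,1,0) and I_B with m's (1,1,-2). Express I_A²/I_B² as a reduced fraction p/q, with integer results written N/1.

l's match ⇒ only the (l;m) 3-j factors differ between A and B.
A: triangle coeff Δ(2,1,3) = 1/105; Σ_t [0,0]: t=0:+1/12 = 1/12; (3j)²=1/35 [(2 1 3; -1 1 0)], sign=-1
B: triangle coeff Δ(2,1,3) = 1/105; Σ_t [0,0]: t=0:+1/12 = 1/12; (3j)²=2/21 [(2 1 3; 1 1 -2)], sign=-1
I_A²/I_B² = (1/35)/(2/21) = 3/10

3/10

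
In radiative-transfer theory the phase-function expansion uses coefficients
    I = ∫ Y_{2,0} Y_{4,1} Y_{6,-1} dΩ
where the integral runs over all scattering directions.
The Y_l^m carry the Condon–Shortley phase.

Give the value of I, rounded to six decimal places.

-0.230476

m-sum 0 ✓  L=12 even ✓  2≤6≤6 ✓
Π(2lᵢ+1) = 5×9×13 = 585
triangle coeff Δ(2,4,6) = 1/6435
Σ_t [0,0]: t=0:+1/2304 = 1/2304
(3j)²=5/143 [(2 4 6; 0 0 0)], sign=+1
Σ_t [0,0]: t=0:+1/2880 = 1/2880
(3j)²=14/429 [(2 4 6; 0 1 -1)], sign=-1
⇒ 4πI² = 1050/1573
I = (-1)√(1050/1573/(4π)) = -0.23047581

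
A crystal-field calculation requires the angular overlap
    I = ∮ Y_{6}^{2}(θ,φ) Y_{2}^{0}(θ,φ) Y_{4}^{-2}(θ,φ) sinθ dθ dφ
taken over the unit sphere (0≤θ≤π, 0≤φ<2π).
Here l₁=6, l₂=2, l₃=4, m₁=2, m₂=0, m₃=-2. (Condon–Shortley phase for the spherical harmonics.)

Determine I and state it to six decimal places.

m-sum 0 ✓  L=12 even ✓  4≤4≤8 ✓
Π(2lᵢ+1) = 13×5×9 = 585
triangle coeff Δ(6,2,4) = 1/6435
Σ_t [2,2]: t=2:+1/2304 = 1/2304
(3j)²=5/143 [(6 2 4; 0 0 0)], sign=+1
Σ_t [2,2]: t=2:+1/5760 = 1/5760
(3j)²=56/2145 [(6 2 4; 2 0 -2)], sign=+1
⇒ 4πI² = 840/1573
I = (+1)√(840/1573/(4π)) = 0.20614383

0.206144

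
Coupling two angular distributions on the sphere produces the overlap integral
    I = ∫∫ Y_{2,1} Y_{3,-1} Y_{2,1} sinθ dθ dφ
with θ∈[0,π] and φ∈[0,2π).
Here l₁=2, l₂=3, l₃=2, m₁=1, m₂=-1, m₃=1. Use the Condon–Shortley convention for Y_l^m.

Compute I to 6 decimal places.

0.000000

m-sum = 1 − 1 + 1 = 1 ≠ 0 ⇒ I = 0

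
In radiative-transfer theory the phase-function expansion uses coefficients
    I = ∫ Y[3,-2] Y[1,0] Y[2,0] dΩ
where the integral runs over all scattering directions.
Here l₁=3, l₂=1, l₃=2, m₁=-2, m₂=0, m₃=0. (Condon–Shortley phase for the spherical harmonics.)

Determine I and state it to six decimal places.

0.000000

m-sum = -2 + 0 + 0 = -2 ≠ 0 ⇒ I = 0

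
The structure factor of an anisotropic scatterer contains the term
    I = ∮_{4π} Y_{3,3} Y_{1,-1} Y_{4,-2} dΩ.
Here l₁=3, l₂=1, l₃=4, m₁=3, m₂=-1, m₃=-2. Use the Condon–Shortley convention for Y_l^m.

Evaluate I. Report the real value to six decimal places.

0.061558

Checks pass: Σm=0; 8 even; l₃=4∈[2,4].
(2·3+1)(2·1+1)(2·4+1) = 189
Δ: 0! 6! 2! / 9! → 1/252
sum: t=0:+1/36 = 1/36
3j²(3 1 4; 0 0 0) = Δ·Π!·Σ² = 4/63  (sign +1)
sum: t=0:+1/1440 = 1/1440
3j²(3 1 4; 3 -1 -2) = Δ·Π!·Σ² = 1/252  (sign +1)
combine: 4πI² = 189·4/63·1/252 = 1/21
take √, sign +1: I = 0.06155813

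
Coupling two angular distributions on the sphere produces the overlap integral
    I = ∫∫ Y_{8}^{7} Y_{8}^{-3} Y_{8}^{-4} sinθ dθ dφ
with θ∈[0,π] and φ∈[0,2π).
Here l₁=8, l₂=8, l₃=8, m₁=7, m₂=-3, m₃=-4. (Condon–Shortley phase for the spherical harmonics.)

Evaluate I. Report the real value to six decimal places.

-0.041979

Checks pass: Σm=0; 24 even; l₃=8∈[0,16].
(2·8+1)(2·8+1)(2·8+1) = 4913
Δ: 8! 8! 8! / 25! → 1/236637794250
sum: t=0:+1/65548320768000 t=1:−1/128024064000 t=2:+1/2985984000 t=3:−1/373248000 t=4:+1/191102976 t=5:−1/373248000 t=6:+1/2985984000 t=7:−1/128024064000 t=8:+1/65548320768000 = 11/20808990720
3j²(8 8 8; 0 0 0) = Δ·Π!·Σ² = 490/96577  (sign +1)
sum: t=0:+1/146313216000 t=1:−1/117050572800 = -1/585252864000
3j²(8 8 8; 7 -3 -4) = Δ·Π!·Σ² = 33/37145  (sign -1)
combine: 4πI² = 4913·490/96577·33/37145 = 54978/2482597
take √, sign -1: I = -0.04197942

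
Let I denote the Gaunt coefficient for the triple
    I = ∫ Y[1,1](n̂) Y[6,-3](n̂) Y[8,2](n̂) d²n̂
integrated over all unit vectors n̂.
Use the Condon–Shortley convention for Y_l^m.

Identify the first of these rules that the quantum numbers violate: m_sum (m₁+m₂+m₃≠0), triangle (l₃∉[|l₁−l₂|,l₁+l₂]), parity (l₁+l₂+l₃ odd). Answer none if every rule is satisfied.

triangle

azimuthal sum: 1 − 3 + 2 = 0  ✓
5 ≤ 8 ≤ 7 (triangle on l)  ✗
L = 1 + 6 + 8 = 15 (odd)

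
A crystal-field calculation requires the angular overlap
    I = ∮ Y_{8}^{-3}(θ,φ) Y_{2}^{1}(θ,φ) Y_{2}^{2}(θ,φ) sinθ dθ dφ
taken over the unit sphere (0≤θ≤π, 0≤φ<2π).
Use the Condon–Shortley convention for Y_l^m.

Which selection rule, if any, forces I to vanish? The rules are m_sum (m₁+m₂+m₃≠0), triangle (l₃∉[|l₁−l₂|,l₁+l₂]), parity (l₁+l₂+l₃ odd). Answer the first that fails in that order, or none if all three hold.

triangle

m₁+m₂+m₃ = -3 + 1 + 2 = 0  ✓
triangle: |8−2|=6 ≤ l₃=2 ≤ 8+2=10  ✗
parity: l₁+l₂+l₃ = 12 is even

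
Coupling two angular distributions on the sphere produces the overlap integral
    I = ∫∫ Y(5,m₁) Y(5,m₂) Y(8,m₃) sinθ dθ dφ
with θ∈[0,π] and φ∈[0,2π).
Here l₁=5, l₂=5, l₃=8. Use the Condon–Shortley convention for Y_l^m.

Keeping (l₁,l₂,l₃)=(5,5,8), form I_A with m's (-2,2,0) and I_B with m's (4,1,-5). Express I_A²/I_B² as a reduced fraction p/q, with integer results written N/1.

Same 5,5,8: normalisation and zero-m 3j drop out of the ratio.
A: Δ: 2! 8! 8! / 19! → 1/37413090; sum: t=0:+1/50803200 t=1:−1/2073600 t=2:+1/1036800 = 17/33868800; 3j²(5 5 8; -2 2 0) = Δ·Π!·Σ² = 136/13585  (sign +1)
B: Δ: 2! 8! 8! / 19! → 1/37413090; sum: t=0:+1/14515200 t=1:−1/29030400 = 1/29030400; 3j²(5 5 8; 4 1 -5) = Δ·Π!·Σ² = 12/1615  (sign -1)
I_A²/I_B² = (136/13585)/(12/1615) = 578/429

578/429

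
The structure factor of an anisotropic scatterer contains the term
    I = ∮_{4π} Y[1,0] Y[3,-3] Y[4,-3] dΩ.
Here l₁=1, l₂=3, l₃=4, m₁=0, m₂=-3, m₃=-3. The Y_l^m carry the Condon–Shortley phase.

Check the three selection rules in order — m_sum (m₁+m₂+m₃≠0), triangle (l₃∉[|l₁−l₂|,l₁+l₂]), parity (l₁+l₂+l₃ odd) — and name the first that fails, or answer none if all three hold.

m₁+m₂+m₃ = 0 − 3 − 3 = -6  ✗
triangle: |1−3|=2 ≤ l₃=4 ≤ 1+3=4
parity: l₁+l₂+l₃ = 8 is even

m_sum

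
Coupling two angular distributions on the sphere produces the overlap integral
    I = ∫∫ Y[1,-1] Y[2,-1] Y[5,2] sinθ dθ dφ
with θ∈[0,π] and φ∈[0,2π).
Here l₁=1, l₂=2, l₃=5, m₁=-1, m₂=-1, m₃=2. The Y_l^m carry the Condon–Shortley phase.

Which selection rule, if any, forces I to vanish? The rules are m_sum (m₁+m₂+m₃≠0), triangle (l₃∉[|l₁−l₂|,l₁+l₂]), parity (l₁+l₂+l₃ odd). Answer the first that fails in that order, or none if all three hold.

azimuthal sum: -1 − 1 + 2 = 0  ✓
1 ≤ 5 ≤ 3 (triangle on l)  ✗
L = 1 + 2 + 5 = 8 (even)

triangle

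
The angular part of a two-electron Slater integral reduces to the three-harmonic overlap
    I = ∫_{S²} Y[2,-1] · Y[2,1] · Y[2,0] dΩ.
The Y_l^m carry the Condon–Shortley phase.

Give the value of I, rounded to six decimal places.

Checks pass: Σm=0; 6 even; l₃=2∈[0,4].
(2·2+1)(2·2+1)(2·2+1) = 125
Δ: 2! 2! 2! / 7! → 1/630
sum: t=0:+1/8 t=1:−1/1 t=2:+1/8 = -3/4
3j²(2 2 2; 0 0 0) = Δ·Π!·Σ² = 2/35  (sign -1)
sum: t=1:−1/4 t=2:+1/2 = 1/4
3j²(2 2 2; -1 1 0) = Δ·Π!·Σ² = 1/70  (sign +1)
combine: 4πI² = 125·2/35·1/70 = 5/49
take √, sign -1: I = -0.09011188

-0.090112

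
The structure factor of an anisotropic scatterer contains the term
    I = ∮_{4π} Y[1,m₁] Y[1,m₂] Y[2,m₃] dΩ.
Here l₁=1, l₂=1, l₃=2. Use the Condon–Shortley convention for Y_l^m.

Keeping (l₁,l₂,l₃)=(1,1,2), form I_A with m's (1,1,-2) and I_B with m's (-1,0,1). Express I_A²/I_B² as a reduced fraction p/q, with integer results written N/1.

Same 1,1,2: normalisation and zero-m 3j drop out of the ratio.
A: Δ: 0! 2! 2! / 5! → 1/30; sum: t=0:+1/4 = 1/4; 3j²(1 1 2; 1 1 -2) = Δ·Π!·Σ² = 1/5  (sign +1)
B: Δ: 0! 2! 2! / 5! → 1/30; sum: t=0:+1/2 = 1/2; 3j²(1 1 2; -1 0 1) = Δ·Π!·Σ² = 1/10  (sign -1)
I_A²/I_B² = (1/5)/(1/10) = 2/1

2/1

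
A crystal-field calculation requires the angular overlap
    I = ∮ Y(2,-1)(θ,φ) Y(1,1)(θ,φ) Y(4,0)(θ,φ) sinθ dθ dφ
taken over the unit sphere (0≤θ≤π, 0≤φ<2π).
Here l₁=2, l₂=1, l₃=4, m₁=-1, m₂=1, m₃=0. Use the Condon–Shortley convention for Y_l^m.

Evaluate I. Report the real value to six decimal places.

triangle: need 1≤l₃≤3, have 4; I=0

0.000000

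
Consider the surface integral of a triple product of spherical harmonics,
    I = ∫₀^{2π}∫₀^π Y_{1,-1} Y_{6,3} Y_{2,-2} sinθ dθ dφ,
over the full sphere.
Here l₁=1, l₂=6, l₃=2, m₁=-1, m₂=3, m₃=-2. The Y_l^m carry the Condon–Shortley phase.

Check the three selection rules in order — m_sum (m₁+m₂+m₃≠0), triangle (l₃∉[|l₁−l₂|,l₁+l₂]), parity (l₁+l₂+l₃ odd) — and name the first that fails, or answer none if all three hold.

m₁+m₂+m₃ = -1 + 3 − 2 = 0  ✓
triangle: |1−6|=5 ≤ l₃=2 ≤ 1+6=7  ✗
parity: l₁+l₂+l₃ = 9 is odd

triangle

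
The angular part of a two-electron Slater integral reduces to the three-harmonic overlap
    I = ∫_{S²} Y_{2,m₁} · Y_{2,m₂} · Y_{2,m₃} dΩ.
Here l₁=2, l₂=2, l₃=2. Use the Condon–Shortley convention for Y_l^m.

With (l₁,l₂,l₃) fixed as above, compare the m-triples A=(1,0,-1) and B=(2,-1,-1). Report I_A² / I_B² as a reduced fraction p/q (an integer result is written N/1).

Same 2,2,2: normalisation and zero-m 3j drop out of the ratio.
A: Δ: 2! 2! 2! / 7! → 1/630; sum: t=0:+1/4 t=1:−1/2 = -1/4; 3j²(2 2 2; 1 0 -1) = Δ·Π!·Σ² = 1/70  (sign +1)
B: Δ: 2! 2! 2! / 7! → 1/630; sum: t=0:+1/4 = 1/4; 3j²(2 2 2; 2 -1 -1) = Δ·Π!·Σ² = 3/35  (sign -1)
I_A²/I_B² = (1/70)/(3/35) = 1/6

1/6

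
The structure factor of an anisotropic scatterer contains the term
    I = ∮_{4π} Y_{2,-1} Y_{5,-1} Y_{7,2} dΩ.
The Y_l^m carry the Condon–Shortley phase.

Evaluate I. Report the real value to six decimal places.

0.232242

Rules hold: Σm=0, L=14 even, 3≤7≤7.
N = 5·11·15 = 825
Δ = 0!·4!·10!/15! = 1/15015
Racah Σ t=0..0: t=0:+1/57600 = 1/57600
⇒ 3j(2 5 7; 0 0 0)² = 21/715, sgn -1
Racah Σ t=0..0: t=0:+1/103680 = 1/103680
⇒ 3j(2 5 7; -1 -1 2)² = 4/143, sgn -1
4πI² = N·(3j₀)²·(3jₘ)² = 1260/1859
I = +1·√(0.677784/4π) = 0.23224194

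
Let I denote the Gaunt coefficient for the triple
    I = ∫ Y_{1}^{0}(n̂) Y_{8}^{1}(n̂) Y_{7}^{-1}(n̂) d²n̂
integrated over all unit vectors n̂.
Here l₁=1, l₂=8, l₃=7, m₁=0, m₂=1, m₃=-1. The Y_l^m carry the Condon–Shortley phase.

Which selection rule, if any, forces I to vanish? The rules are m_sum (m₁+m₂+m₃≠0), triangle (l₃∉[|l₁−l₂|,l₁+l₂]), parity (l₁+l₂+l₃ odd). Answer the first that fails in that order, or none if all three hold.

Σmᵢ = 0  ✓
l₃∈[|l₁−l₂|,l₁+l₂]=[7,9], have l₃=7  ✓
Σlᵢ = 16 ⇒ even  ✓

none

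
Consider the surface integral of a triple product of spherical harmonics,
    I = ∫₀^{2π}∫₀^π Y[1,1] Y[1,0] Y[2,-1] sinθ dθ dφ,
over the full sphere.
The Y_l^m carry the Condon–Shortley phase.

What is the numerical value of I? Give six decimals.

Rules hold: Σm=0, L=4 even, 0≤2≤2.
N = 3·3·5 = 45
Δ = 0!·2!·2!/5! = 1/30
Racah Σ t=0..0: t=0:+1/1 = 1/1
⇒ 3j(1 1 2; 0 0 0)² = 2/15, sgn +1
Racah Σ t=0..0: t=0:+1/2 = 1/2
⇒ 3j(1 1 2; 1 0 -1)² = 1/10, sgn -1
4πI² = N·(3j₀)²·(3jₘ)² = 3/5
I = -1·√(0.6/4π) = -0.21850969

-0.218510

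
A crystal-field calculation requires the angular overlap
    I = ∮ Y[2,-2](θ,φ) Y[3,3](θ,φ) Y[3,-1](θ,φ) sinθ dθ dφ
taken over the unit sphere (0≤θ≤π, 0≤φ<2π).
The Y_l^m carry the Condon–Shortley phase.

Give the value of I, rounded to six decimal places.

0.132981

Rules hold: Σm=0, L=8 even, 1≤3≤5.
N = 5·7·7 = 245
Δ = 2!·2!·4!/9! = 1/3780
Racah Σ t=0..2: t=0:+1/24 t=1:−1/4 t=2:+1/24 = -1/6
⇒ 3j(2 3 3; 0 0 0)² = 4/105, sgn +1
Racah Σ t=2..2: t=2:+1/96 = 1/96
⇒ 3j(2 3 3; -2 3 -1)² = 1/42, sgn +1
4πI² = N·(3j₀)²·(3jₘ)² = 2/9
I = +1·√(0.222222/4π) = 0.13298076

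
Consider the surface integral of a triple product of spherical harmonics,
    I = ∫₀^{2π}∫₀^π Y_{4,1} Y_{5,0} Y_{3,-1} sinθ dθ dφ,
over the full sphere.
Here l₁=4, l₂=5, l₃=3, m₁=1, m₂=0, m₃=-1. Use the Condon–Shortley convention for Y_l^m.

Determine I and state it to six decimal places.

m-sum 0 ✓  L=12 even ✓  1≤3≤9 ✓
Π(2lᵢ+1) = 9×11×7 = 693
triangle coeff Δ(4,5,3) = 1/180180
Σ_t [2,4]: t=2:+1/576 t=3:−1/144 t=4:+1/576 = -1/288
(3j)²=20/1001 [(4 5 3; 0 0 0)], sign=+1
Σ_t [1,3]: t=1:−1/5760 t=2:+1/288 t=3:−1/288 = -1/5760
(3j)²=1/12012 [(4 5 3; 1 0 -1)], sign=-1
⇒ 4πI² = 15/13013
I = (-1)√(15/13013/(4π)) = -0.00957750

-0.009577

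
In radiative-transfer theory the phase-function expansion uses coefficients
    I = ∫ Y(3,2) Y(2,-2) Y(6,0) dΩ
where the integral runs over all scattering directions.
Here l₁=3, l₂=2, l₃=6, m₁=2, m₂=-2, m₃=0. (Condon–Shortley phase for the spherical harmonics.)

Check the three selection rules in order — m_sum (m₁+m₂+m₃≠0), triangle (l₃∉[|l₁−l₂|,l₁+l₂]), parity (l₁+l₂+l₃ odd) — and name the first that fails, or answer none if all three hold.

triangle

azimuthal sum: 2 − 2 + 0 = 0  ✓
1 ≤ 6 ≤ 5 (triangle on l)  ✗
L = 3 + 2 + 6 = 11 (odd)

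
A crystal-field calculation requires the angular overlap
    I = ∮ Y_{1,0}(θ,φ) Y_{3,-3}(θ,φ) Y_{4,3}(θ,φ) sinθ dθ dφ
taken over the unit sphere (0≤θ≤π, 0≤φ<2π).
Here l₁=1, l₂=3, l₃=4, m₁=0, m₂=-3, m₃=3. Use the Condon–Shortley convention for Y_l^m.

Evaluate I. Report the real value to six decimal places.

Checks pass: Σm=0; 8 even; l₃=4∈[2,4].
(2·1+1)(2·3+1)(2·4+1) = 189
Δ: 0! 2! 6! / 9! → 1/252
sum: t=0:+1/36 = 1/36
3j²(1 3 4; 0 0 0) = Δ·Π!·Σ² = 4/63  (sign +1)
sum: t=0:+1/720 = 1/720
3j²(1 3 4; 0 -3 3) = Δ·Π!·Σ² = 1/36  (sign -1)
combine: 4πI² = 189·4/63·1/36 = 1/3
take √, sign -1: I = -0.16286750

-0.162868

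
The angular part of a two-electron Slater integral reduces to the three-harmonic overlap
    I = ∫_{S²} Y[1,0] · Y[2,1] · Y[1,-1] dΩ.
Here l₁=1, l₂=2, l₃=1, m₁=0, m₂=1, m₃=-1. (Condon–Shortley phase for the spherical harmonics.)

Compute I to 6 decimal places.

-0.218510

Checks pass: Σm=0; 4 even; l₃=1∈[1,3].
(2·1+1)(2·2+1)(2·1+1) = 45
Δ: 2! 0! 2! / 5! → 1/30
sum: t=1:−1/1 = -1/1
3j²(1 2 1; 0 0 0) = Δ·Π!·Σ² = 2/15  (sign +1)
sum: t=1:−1/2 = -1/2
3j²(1 2 1; 0 1 -1) = Δ·Π!·Σ² = 1/10  (sign -1)
combine: 4πI² = 45·2/15·1/10 = 3/5
take √, sign -1: I = -0.21850969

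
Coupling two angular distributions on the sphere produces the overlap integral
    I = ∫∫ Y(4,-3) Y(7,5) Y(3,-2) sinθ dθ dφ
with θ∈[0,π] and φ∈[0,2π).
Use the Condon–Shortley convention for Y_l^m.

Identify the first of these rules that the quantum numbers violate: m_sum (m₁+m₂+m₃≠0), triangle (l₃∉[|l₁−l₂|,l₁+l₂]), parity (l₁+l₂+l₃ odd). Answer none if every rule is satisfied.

none

azimuthal sum: -3 + 5 − 2 = 0  ✓
3 ≤ 3 ≤ 11 (triangle on l)  ✓
L = 4 + 7 + 3 = 14 (even)  ✓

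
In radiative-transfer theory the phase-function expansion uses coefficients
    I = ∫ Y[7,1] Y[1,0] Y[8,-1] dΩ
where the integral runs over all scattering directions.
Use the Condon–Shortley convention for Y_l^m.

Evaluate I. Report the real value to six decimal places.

-0.242860

m-sum 0 ✓  L=16 even ✓  6≤8≤8 ✓
Π(2lᵢ+1) = 15×3×17 = 765
triangle coeff Δ(7,1,8) = 1/2040
Σ_t [0,0]: t=0:+1/25401600 = 1/25401600
(3j)²=8/255 [(7 1 8; 0 0 0)], sign=+1
Σ_t [0,0]: t=0:+1/29030400 = 1/29030400
(3j)²=21/680 [(7 1 8; 1 0 -1)], sign=-1
⇒ 4πI² = 63/85
I = (-1)√(63/85/(4π)) = -0.24285994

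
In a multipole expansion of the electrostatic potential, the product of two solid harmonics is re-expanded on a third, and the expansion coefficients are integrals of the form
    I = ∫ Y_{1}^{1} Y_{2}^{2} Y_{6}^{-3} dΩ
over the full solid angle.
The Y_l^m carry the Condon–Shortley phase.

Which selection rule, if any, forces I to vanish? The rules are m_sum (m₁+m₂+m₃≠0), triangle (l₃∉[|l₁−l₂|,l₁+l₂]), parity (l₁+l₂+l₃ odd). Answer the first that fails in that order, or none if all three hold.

triangle

Σmᵢ = 0  ✓
l₃∈[|l₁−l₂|,l₁+l₂]=[1,3], have l₃=6  ✗
Σlᵢ = 9 ⇒ odd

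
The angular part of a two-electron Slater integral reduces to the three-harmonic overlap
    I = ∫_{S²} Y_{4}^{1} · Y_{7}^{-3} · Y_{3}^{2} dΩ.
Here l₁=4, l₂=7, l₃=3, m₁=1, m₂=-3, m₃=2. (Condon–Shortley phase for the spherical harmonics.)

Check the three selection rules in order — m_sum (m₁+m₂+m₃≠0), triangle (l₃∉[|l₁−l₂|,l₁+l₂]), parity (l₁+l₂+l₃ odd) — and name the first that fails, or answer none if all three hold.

none

m₁+m₂+m₃ = 1 − 3 + 2 = 0  ✓
triangle: |4−7|=3 ≤ l₃=3 ≤ 4+7=11  ✓
parity: l₁+l₂+l₃ = 14 is even  ✓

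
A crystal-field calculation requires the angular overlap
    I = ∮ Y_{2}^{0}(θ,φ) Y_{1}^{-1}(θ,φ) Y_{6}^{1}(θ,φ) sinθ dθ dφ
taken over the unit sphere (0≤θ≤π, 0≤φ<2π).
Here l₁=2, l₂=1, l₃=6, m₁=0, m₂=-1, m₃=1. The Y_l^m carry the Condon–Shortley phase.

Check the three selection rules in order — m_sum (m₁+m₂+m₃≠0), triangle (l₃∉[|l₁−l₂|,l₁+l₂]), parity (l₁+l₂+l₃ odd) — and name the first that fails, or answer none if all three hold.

triangle

Σmᵢ = 0  ✓
l₃∈[|l₁−l₂|,l₁+l₂]=[1,3], have l₃=6  ✗
Σlᵢ = 9 ⇒ odd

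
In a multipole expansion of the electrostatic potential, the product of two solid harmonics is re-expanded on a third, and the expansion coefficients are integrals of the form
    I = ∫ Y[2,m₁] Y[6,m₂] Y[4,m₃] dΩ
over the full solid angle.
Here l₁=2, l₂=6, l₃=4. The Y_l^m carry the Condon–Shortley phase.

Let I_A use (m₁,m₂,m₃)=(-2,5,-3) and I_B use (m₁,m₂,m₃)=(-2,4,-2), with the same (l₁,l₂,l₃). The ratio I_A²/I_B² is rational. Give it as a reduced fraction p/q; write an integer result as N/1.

11/7

Same 2,6,4: normalisation and zero-m 3j drop out of the ratio.
A: Δ: 4! 0! 8! / 13! → 1/6435; sum: t=4:+1/120960 = 1/120960; 3j²(2 6 4; -2 5 -3) = Δ·Π!·Σ² = 2/39  (sign -1)
B: Δ: 4! 0! 8! / 13! → 1/6435; sum: t=4:+1/34560 = 1/34560; 3j²(2 6 4; -2 4 -2) = Δ·Π!·Σ² = 14/429  (sign +1)
I_A²/I_B² = (2/39)/(14/429) = 11/7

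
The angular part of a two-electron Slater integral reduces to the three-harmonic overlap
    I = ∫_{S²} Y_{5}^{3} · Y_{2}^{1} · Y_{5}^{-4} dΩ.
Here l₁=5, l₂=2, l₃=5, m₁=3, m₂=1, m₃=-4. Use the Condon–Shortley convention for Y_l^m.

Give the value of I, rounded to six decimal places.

m-sum 0 ✓  L=12 even ✓  3≤5≤7 ✓
Π(2lᵢ+1) = 11×5×11 = 605
triangle coeff Δ(5,2,5) = 1/38610
Σ_t [0,2]: t=0:+1/2880 t=1:−1/576 t=2:+1/2880 = -1/960
(3j)²=10/429 [(5 2 5; 0 0 0)], sign=+1
Σ_t [1,2]: t=1:−1/10080 t=2:+1/80640 = -1/11520
(3j)²=49/1430 [(5 2 5; 3 1 -4)], sign=+1
⇒ 4πI² = 245/507
I = (+1)√(245/507/(4π)) = 0.19609844

0.196098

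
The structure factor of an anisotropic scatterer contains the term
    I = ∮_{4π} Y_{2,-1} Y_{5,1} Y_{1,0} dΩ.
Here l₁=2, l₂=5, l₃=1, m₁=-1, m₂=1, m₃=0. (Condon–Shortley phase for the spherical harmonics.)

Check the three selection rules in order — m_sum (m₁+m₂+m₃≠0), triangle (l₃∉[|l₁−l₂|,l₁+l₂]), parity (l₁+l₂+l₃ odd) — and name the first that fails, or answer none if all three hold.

triangle

Σmᵢ = 0  ✓
l₃∈[|l₁−l₂|,l₁+l₂]=[3,7], have l₃=1  ✗
Σlᵢ = 8 ⇒ even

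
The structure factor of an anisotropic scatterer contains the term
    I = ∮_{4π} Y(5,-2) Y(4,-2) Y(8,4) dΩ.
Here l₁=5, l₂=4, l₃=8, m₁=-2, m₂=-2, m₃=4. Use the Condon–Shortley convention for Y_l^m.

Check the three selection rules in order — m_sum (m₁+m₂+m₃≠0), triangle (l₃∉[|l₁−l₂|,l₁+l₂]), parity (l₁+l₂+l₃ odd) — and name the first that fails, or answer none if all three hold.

parity

azimuthal sum: -2 − 2 + 4 = 0  ✓
1 ≤ 8 ≤ 9 (triangle on l)  ✓
L = 5 + 4 + 8 = 17 (odd)  ✗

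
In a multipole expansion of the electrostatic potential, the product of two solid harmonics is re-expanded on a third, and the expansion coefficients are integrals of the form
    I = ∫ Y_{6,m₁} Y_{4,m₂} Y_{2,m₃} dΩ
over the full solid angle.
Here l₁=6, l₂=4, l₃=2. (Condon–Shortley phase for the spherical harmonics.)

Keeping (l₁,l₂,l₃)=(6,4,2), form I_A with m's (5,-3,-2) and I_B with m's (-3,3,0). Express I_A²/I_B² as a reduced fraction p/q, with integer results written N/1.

Shared (l₁,l₂,l₃)=(6,4,2): N and (l;000)² cancel in I_A²/I_B².
A: Δ = 8!·4!·0!/13! = 1/6435; Racah Σ t=1..1: t=1:−1/120960 = -1/120960; ⇒ 3j(6 4 2; 5 -3 -2)² = 2/39, sgn -1
B: Δ = 8!·4!·0!/13! = 1/6435; Racah Σ t=7..7: t=7:−1/20160 = -1/20160; ⇒ 3j(6 4 2; -3 3 0)² = 12/715, sgn -1
I_A²/I_B² = (2/39)/(12/715) = 55/18

55/18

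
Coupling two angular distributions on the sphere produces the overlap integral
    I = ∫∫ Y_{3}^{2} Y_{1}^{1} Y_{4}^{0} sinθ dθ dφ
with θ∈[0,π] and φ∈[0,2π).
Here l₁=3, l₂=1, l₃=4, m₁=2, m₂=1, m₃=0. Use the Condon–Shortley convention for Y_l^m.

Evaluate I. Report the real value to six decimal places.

0.000000

Σmᵢ = 3 ≠ 0, so the φ-integral vanishes; I = 0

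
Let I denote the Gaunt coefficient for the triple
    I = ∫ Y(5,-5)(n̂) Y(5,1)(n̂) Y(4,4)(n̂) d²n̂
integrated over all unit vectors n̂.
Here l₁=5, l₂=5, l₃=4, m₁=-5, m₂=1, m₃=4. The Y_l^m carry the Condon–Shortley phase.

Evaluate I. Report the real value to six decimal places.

m-sum 0 ✓  L=14 even ✓  0≤4≤10 ✓
Π(2lᵢ+1) = 11×11×9 = 1089
triangle coeff Δ(5,5,4) = 1/3153150
Σ_t [1,5]: t=1:−1/69120 t=2:+1/1728 t=3:−1/576 t=4:+1/1728 t=5:−1/69120 = -7/11520
(3j)²=2/143 [(5 5 4; 0 0 0)], sign=-1
Σ_t [6,6]: t=6:+1/414720 = 1/414720
(3j)²=2/429 [(5 5 4; -5 1 4)], sign=+1
⇒ 4πI² = 12/169
I = (-1)√(12/169/(4π)) = -0.07516962

-0.075170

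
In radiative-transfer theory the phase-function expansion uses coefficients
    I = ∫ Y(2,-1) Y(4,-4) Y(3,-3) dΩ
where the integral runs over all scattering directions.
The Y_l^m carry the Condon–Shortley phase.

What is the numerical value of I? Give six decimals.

0.000000

m-sum = -1 − 4 − 3 = -8 ≠ 0 ⇒ I = 0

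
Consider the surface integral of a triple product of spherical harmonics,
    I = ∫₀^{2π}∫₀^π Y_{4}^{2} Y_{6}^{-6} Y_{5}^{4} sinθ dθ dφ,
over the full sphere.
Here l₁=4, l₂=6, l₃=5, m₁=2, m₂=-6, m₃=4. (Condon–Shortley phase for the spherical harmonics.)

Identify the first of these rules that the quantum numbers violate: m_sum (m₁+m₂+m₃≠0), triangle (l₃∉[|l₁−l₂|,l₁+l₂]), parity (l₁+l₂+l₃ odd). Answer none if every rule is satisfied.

azimuthal sum: 2 − 6 + 4 = 0  ✓
2 ≤ 5 ≤ 10 (triangle on l)  ✓
L = 4 + 6 + 5 = 15 (odd)  ✗

parity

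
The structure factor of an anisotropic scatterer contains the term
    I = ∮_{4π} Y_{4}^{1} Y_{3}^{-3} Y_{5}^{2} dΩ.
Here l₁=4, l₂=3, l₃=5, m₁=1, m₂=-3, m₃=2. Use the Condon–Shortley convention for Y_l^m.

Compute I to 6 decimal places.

-0.179179

Checks pass: Σm=0; 12 even; l₃=5∈[1,7].
(2·4+1)(2·3+1)(2·5+1) = 693
Δ: 2! 6! 4! / 13! → 1/180180
sum: t=0:+1/576 t=1:−1/144 t=2:+1/576 = -1/288
3j²(4 3 5; 0 0 0) = Δ·Π!·Σ² = 20/1001  (sign +1)
sum: t=0:+1/1728 = 1/1728
3j²(4 3 5; 1 -3 2) = Δ·Π!·Σ² = 25/858  (sign -1)
combine: 4πI² = 693·20/1001·25/858 = 750/1859
take √, sign -1: I = -0.17917854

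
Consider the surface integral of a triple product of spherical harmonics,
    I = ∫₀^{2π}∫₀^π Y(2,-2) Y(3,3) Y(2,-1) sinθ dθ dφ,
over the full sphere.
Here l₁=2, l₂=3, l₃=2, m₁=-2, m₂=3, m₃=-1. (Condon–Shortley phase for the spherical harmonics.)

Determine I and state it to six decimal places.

0.000000

L=7 odd ⇒ parity kills the (l;000) factor ⇒ I = 0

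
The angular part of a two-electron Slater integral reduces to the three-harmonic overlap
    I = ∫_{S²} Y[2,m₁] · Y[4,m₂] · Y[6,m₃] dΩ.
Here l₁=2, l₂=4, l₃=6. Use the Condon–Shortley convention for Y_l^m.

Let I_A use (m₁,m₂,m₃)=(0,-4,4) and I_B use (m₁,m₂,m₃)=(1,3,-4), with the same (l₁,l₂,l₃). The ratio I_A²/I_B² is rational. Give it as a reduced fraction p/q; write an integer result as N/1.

3/16

l's match ⇒ only the (l;m) 3-j factors differ between A and B.
A: triangle coeff Δ(2,4,6) = 1/6435; Σ_t [0,0]: t=0:+1/161280 = 1/161280; (3j)²=1/143 [(2 4 6; 0 -4 4)], sign=+1
B: triangle coeff Δ(2,4,6) = 1/6435; Σ_t [0,0]: t=0:+1/30240 = 1/30240; (3j)²=16/429 [(2 4 6; 1 3 -4)], sign=+1
I_A²/I_B² = (1/143)/(16/429) = 3/16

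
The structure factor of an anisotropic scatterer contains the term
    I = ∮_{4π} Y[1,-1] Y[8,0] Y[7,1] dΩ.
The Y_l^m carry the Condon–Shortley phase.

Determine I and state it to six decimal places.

Rules hold: Σm=0, L=16 even, 7≤7≤9.
N = 3·17·15 = 765
Δ = 2!·0!·14!/17! = 1/2040
Racah Σ t=1..1: t=1:−1/25401600 = -1/25401600
⇒ 3j(1 8 7; 0 0 0)² = 8/255, sgn +1
Racah Σ t=2..2: t=2:+1/58060800 = 1/58060800
⇒ 3j(1 8 7; -1 0 1)² = 7/510, sgn +1
4πI² = N·(3j₀)²·(3jₘ)² = 28/85
I = +1·√(0.329412/4π) = 0.16190663

0.161907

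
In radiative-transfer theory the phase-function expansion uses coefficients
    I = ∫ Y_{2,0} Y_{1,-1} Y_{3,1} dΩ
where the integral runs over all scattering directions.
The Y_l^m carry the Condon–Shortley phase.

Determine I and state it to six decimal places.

-0.202301

m-sum 0 ✓  L=6 even ✓  1≤3≤3 ✓
Π(2lᵢ+1) = 5×3×7 = 105
triangle coeff Δ(2,1,3) = 1/105
Σ_t [0,0]: t=0:+1/4 = 1/4
(3j)²=3/35 [(2 1 3; 0 0 0)], sign=-1
Σ_t [0,0]: t=0:+1/8 = 1/8
(3j)²=2/35 [(2 1 3; 0 -1 1)], sign=+1
⇒ 4πI² = 18/35
I = (-1)√(18/35/(4π)) = -0.20230066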